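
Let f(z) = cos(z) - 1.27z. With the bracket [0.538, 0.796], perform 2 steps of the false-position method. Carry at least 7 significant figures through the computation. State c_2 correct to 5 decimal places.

f(0.538000) = 0.175475, f(0.796000) = -0.311349
step 1: c = 0.630996, f(c) = 0.006076 > 0 → new bracket [0.630996, 0.796000]
step 2: c = 0.634154, f(c) = 0.000197 > 0 → new bracket [0.634154, 0.796000]

0.63415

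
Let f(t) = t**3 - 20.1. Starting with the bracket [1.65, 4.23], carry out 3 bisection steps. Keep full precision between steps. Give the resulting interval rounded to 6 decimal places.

[2.617500, 2.940000]

f(1.650000) = -15.607875, f(4.230000) = 55.586967 (opposite signs)
step 1: m = 2.940000, f(m) = 5.312184 > 0 → root in [1.650000, 2.940000]
step 2: m = 2.295000, f(m) = -8.012178 < 0 → root in [2.295000, 2.940000]
step 3: m = 2.617500, f(m) = -2.166706 < 0 → root in [2.617500, 2.940000]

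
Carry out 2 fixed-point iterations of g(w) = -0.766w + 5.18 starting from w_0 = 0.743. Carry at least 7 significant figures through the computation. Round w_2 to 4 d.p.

1.6481

w_1 = g(0.743000) = 4.610862
w_2 = g(4.610862) = 1.648080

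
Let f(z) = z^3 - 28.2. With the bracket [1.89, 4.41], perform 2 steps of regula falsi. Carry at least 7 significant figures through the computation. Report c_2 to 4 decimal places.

2.8718

f(1.890000) = -21.448731, f(4.410000) = 57.566121
step 1: c = 2.574059, f(c) = -11.144857 < 0 → new bracket [2.574059, 4.410000]
step 2: c = 2.871847, f(c) = -4.514434 < 0 → new bracket [2.871847, 4.410000]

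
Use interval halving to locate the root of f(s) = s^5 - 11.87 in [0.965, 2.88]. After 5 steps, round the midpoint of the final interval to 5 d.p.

1.65320

f(0.965000) = -11.033171, f(2.880000) = 186.265566 (opposite signs)
step 1: m = 1.922500, f(m) = 14.392239 > 0 → root in [0.965000, 1.922500]
step 2: m = 1.443750, f(m) = -5.597221 < 0 → root in [1.443750, 1.922500]
step 3: m = 1.683125, f(m) = 1.637714 > 0 → root in [1.443750, 1.683125]
step 4: m = 1.563438, f(m) = -2.528801 < 0 → root in [1.563438, 1.683125]
step 5: m = 1.623281, f(m) = -0.598834 < 0 → root in [1.623281, 1.683125]
Midpoint of [1.623281, 1.683125] = 1.653203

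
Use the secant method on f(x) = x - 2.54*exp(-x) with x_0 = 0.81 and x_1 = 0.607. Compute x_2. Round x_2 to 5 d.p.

0.95202

f(x_0) = -0.319939, f(x_1) = -0.777258
x_2 = 0.607000 - (-0.777258)·(0.607000 - 0.810000)/(-0.777258 - (-0.319939)) = 0.952019; f(x_2) = -0.028323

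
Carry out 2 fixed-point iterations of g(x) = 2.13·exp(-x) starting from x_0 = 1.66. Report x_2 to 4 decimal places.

1.4207

x_1 = g(1.660000) = 0.404996
x_2 = g(0.404996) = 1.420666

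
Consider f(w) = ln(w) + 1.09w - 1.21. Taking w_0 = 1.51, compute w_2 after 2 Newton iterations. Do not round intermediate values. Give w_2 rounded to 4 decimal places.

1.0580

f'(w) = 1/w + 1.09
w_0 = 1.510000: f = 0.848010, f' = 1.752252 → w_1 = 1.510000 - (0.848010)/(1.752252) = 1.026046
w_1 = 1.026046: f = -0.065898, f' = 2.064615 → w_2 = 1.026046 - (-0.065898)/(2.064615) = 1.057963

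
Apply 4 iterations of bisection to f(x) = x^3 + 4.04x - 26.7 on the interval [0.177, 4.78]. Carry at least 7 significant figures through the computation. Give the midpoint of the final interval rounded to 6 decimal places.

f(0.177000) = -25.979375, f(4.780000) = 101.826552 (opposite signs)
step 1: m = 2.478500, f(m) = -1.461528 < 0 → root in [2.478500, 4.780000]
step 2: m = 3.629250, f(m) = 35.764675 > 0 → root in [2.478500, 3.629250]
step 3: m = 3.053875, f(m) = 14.118559 > 0 → root in [2.478500, 3.053875]
step 4: m = 2.766188, f(m) = 5.641692 > 0 → root in [2.478500, 2.766188]
Midpoint of [2.478500, 2.766188] = 2.622344

2.622344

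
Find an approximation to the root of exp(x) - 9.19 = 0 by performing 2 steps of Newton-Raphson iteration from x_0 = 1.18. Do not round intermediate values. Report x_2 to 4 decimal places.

Newton update: x ← x − f(x)/f'(x).
f'(x) = exp(x)
x_0 = 1.180000: f = -5.935626, f' = 3.254374 → x_1 = 1.180000 - (-5.935626)/(3.254374) = 3.003892
x_1 = 3.003892: f = 10.973854, f' = 20.163854 → x_2 = 3.003892 - (10.973854)/(20.163854) = 2.459658

2.4597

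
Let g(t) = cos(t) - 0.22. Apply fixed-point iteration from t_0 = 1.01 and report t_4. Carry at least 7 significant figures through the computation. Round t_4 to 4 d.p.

0.6458

t_1 = g(1.010000) = 0.311861
t_2 = g(0.311861) = 0.731764
t_3 = g(0.731764) = 0.523997
t_4 = g(0.523997) = 0.645826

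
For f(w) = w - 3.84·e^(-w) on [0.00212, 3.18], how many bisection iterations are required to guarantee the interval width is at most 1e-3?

12

Initial width b − a = 3.18 − 0.00212 = 3.177880.
After n steps the width is (b−a)/2^n; need (b−a)/2^n ≤ 1e-3.
So n ≥ log₂(3.177880/1e-3) = log₂(3177.8800) ≈ 11.6338.
Hence n = 12.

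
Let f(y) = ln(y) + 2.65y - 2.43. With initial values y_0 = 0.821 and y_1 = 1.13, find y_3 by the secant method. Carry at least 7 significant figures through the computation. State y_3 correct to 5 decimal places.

0.94015

Secant update: y_(k+1) = y_k − f(y_k)·(y_k − y_(k-1))/(f(y_k) − f(y_(k-1))).
f(y_0) = -0.451582, f(y_1) = 0.686718
y_2 = 1.130000 - (0.686718)·(1.130000 - 0.821000)/(0.686718 - (-0.451582)) = 0.943585; f(y_2) = 0.012433
y_3 = 0.943585 - (0.012433)·(0.943585 - 1.130000)/(0.012433 - (0.686718)) = 0.940148; f(y_3) = -0.000325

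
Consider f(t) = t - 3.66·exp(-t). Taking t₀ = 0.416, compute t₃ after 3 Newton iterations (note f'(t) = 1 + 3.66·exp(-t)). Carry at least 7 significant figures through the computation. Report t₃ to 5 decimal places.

Newton update: t ← t − f(t)/f'(t).
t_0 = 0.416000: f = -1.998430, f' = 3.414430 → t_1 = 0.416000 - (-1.998430)/(3.414430) = 1.001289
t_1 = 1.001289: f = -0.343414, f' = 2.344704 → t_2 = 1.001289 - (-0.343414)/(2.344704) = 1.147753
t_2 = 1.147753: f = -0.013744, f' = 2.161497 → t_3 = 1.147753 - (-0.013744)/(2.161497) = 1.154112

1.15411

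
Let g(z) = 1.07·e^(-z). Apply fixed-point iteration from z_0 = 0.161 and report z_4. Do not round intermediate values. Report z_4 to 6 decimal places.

0.533571

z_1 = g(0.161000) = 0.910883
z_2 = g(0.910883) = 0.430321
z_3 = g(0.430321) = 0.695821
z_4 = g(0.695821) = 0.533571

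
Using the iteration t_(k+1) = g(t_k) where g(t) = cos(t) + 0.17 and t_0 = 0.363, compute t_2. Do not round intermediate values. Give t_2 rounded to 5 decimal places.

t_1 = g(0.363000) = 1.104836
t_2 = g(1.104836) = 0.619281

0.61928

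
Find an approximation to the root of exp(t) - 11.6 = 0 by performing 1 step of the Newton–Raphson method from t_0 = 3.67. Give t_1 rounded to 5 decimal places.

Newton update: t ← t − f(t)/f'(t).
f'(t) = exp(t)
t_0 = 3.670000: f = 27.651906, f' = 39.251906 → t_1 = 3.670000 - (27.651906)/(39.251906) = 2.965527

2.96553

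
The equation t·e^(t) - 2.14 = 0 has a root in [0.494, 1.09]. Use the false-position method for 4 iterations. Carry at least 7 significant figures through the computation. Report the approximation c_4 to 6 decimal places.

False-position update: c = (a·f(b) − b·f(a))/(f(b) − f(a)); replace the endpoint whose sign matches f(c).
f(0.494000) = -1.330404, f(1.090000) = 1.101959
step 1: c = 0.819988, f(c) = -0.278240 < 0 → new bracket [0.819988, 1.090000]
step 2: c = 0.874421, f(c) = -0.043588 < 0 → new bracket [0.874421, 1.090000]
step 3: c = 0.882624, f(c) = -0.006493 < 0 → new bracket [0.882624, 1.090000]
step 4: c = 0.883838, f(c) = -0.000960 < 0 → new bracket [0.883838, 1.090000]

0.883838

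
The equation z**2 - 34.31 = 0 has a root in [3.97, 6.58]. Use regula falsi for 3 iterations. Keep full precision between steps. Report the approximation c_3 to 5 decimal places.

5.85703

f(3.970000) = -18.549100, f(6.580000) = 8.986400
step 1: c = 5.728209, f(c) = -1.497627 < 0 → new bracket [5.728209, 6.580000]
step 2: c = 5.849886, f(c) = -0.088838 < 0 → new bracket [5.849886, 6.580000]
step 3: c = 5.857033, f(c) = -0.005167 < 0 → new bracket [5.857033, 6.580000]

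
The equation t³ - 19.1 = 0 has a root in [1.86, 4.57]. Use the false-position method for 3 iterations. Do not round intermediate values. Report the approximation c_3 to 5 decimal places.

2.57059

f(1.860000) = -12.665144, f(4.570000) = 76.343993
step 1: c = 2.245607, f(c) = -7.775965 < 0 → new bracket [2.245607, 4.570000]
step 2: c = 2.460471, f(c) = -4.204502 < 0 → new bracket [2.460471, 4.570000]
step 3: c = 2.570586, f(c) = -2.113803 < 0 → new bracket [2.570586, 4.570000]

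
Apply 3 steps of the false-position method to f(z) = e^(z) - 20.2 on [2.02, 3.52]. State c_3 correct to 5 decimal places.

2.99053

f(2.020000) = -12.661675, f(3.520000) = 13.584428
step 1: c = 2.743632, f(c) = -4.656669 < 0 → new bracket [2.743632, 3.520000]
step 2: c = 2.941826, f(c) = -1.249573 < 0 → new bracket [2.941826, 3.520000]
step 3: c = 2.990530, f(c) = -0.303773 < 0 → new bracket [2.990530, 3.520000]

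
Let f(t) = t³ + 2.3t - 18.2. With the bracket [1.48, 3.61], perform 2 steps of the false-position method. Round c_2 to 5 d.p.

False-position update: c = (a·f(b) − b·f(a))/(f(b) − f(a)); replace the endpoint whose sign matches f(c).
f(1.480000) = -11.554208, f(3.610000) = 37.148881
step 1: c = 1.985316, f(c) = -5.808687 < 0 → new bracket [1.985316, 3.610000]
step 2: c = 2.205005, f(c) = -2.407656 < 0 → new bracket [2.205005, 3.610000]

2.20500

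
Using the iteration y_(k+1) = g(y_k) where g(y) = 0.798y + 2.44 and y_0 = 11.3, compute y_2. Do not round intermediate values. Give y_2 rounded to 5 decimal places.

11.58301

y_1 = g(11.300000) = 11.457400
y_2 = g(11.457400) = 11.583005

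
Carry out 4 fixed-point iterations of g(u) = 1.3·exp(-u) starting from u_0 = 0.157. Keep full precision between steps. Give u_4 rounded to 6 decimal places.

0.557087

u_1 = g(0.157000) = 1.111115
u_2 = g(1.111115) = 0.427949
u_3 = g(0.427949) = 0.847398
u_4 = g(0.847398) = 0.557087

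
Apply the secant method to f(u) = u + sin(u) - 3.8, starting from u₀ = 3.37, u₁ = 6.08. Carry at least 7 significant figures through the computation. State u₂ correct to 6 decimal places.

4.020513

f(u_0) = -0.656427, f(u_1) = 2.078210
u_2 = 6.080000 - (2.078210)·(6.080000 - 3.370000)/(2.078210 - (-0.656427)) = 4.020513; f(u_2) = -0.549538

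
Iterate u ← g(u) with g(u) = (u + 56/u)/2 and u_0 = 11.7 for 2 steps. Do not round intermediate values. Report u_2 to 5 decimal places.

7.51834

u_1 = g(11.700000) = 8.243162
u_2 = g(8.243162) = 7.518336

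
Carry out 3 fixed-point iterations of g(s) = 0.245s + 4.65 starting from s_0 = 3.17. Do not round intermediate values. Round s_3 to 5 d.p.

s_1 = g(3.170000) = 5.426650
s_2 = g(5.426650) = 5.979529
s_3 = g(5.979529) = 6.114985

6.11498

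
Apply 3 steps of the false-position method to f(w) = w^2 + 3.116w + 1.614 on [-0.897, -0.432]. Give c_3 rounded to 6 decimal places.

-0.656508

False-position update: c = (a·f(b) − b·f(a))/(f(b) − f(a)); replace the endpoint whose sign matches f(c).
f(-0.897000) = -0.376443, f(-0.432000) = 0.454512
step 1: c = -0.686344, f(c) = -0.053579 < 0 → new bracket [-0.686344, -0.432000]
step 2: c = -0.659523, f(c) = -0.006102 < 0 → new bracket [-0.659523, -0.432000]
step 3: c = -0.656508, f(c) = -0.000677 < 0 → new bracket [-0.656508, -0.432000]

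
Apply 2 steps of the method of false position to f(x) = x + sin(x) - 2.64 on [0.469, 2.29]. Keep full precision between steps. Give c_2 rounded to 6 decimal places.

False-position update: c = (a·f(b) − b·f(a))/(f(b) − f(a)); replace the endpoint whose sign matches f(c).
f(0.469000) = -1.719006, f(2.290000) = 0.402331
step 1: c = 1.944631, f(c) = 0.235565 > 0 → new bracket [0.469000, 1.944631]
step 2: c = 1.766788, f(c) = 0.107643 > 0 → new bracket [0.469000, 1.766788]

1.766788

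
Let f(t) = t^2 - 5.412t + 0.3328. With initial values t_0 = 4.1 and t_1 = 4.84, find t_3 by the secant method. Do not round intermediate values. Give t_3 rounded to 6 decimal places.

f(t_0) = -5.046400, f(t_1) = -2.435680
t_2 = 4.840000 - (-2.435680)·(4.840000 - 4.100000)/(-2.435680 - (-5.046400)) = 5.530385; f(t_2) = 0.987517
t_3 = 5.530385 - (0.987517)·(5.530385 - 4.840000)/(0.987517 - (-2.435680)) = 5.331224; f(t_3) = -0.097833

5.331224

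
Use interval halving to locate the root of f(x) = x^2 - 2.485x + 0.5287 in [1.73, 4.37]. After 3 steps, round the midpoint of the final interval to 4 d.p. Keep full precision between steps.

2.2250

f(1.730000) = -0.777450, f(4.370000) = 8.766150 (opposite signs)
step 1: m = 3.050000, f(m) = 2.251950 > 0 → root in [1.730000, 3.050000]
step 2: m = 2.390000, f(m) = 0.301650 > 0 → root in [1.730000, 2.390000]
step 3: m = 2.060000, f(m) = -0.346800 < 0 → root in [2.060000, 2.390000]
Midpoint of [2.060000, 2.390000] = 2.225000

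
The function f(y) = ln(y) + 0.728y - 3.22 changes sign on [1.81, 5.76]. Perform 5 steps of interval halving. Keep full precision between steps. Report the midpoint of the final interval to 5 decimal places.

2.98266

f(1.810000) = -1.308993, f(5.760000) = 2.724217 (opposite signs)
step 1: m = 3.785000, f(m) = 0.866526 > 0 → root in [1.810000, 3.785000]
step 2: m = 2.797500, f(m) = -0.154694 < 0 → root in [2.797500, 3.785000]
step 3: m = 3.291250, f(m) = 0.367297 > 0 → root in [2.797500, 3.291250]
step 4: m = 3.044375, f(m) = 0.109601 > 0 → root in [2.797500, 3.044375]
step 5: m = 2.920938, f(m) = -0.021653 < 0 → root in [2.920938, 3.044375]
Midpoint of [2.920938, 3.044375] = 2.982656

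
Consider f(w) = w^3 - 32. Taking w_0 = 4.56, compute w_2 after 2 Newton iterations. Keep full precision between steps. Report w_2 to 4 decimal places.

Newton update: w ← w − f(w)/f'(w).
f'(w) = 3w^2
w_0 = 4.560000: f = 62.818816, f' = 62.380800 → w_1 = 4.560000 - (62.818816)/(62.380800) = 3.552978
w_1 = 3.552978: f = 12.851574, f' = 37.870966 → w_2 = 3.552978 - (12.851574)/(37.870966) = 3.213627

3.2136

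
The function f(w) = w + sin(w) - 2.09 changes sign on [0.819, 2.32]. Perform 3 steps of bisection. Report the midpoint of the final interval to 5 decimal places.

f(0.819000) = -0.540537, f(2.320000) = 0.962231 (opposite signs)
step 1: m = 1.569500, f(m) = 0.479499 > 0 → root in [0.819000, 1.569500]
step 2: m = 1.194250, f(m) = 0.034190 > 0 → root in [0.819000, 1.194250]
step 3: m = 1.006625, f(m) = -0.238343 < 0 → root in [1.006625, 1.194250]
Midpoint of [1.006625, 1.194250] = 1.100437

1.10044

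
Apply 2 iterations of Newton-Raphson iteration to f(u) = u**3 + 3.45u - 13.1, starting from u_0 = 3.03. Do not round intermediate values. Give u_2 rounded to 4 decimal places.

Newton update: u ← u − f(u)/f'(u).
f'(u) = 3u**2 + 3.45
u_0 = 3.030000: f = 25.171627, f' = 30.992700 → u_1 = 3.030000 - (25.171627)/(30.992700) = 2.217821
u_1 = 2.217821: f = 5.460341, f' = 18.206187 → u_2 = 2.217821 - (5.460341)/(18.206187) = 1.917904

1.9179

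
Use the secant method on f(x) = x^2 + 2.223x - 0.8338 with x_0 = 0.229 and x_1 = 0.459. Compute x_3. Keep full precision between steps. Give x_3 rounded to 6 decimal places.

0.326787

Secant update: x_(k+1) = x_k − f(x_k)·(x_k − x_(k-1))/(f(x_k) − f(x_(k-1))).
f(x_0) = -0.272292, f(x_1) = 0.397238
x_2 = 0.459000 - (0.397238)·(0.459000 - 0.229000)/(0.397238 - (-0.272292)) = 0.322539; f(x_2) = -0.012764
x_3 = 0.322539 - (-0.012764)·(0.322539 - 0.459000)/(-0.012764 - (0.397238)) = 0.326787; f(x_3) = -0.000562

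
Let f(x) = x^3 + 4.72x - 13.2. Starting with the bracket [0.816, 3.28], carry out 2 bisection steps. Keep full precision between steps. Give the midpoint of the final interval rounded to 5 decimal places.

f(0.816000) = -8.805142, f(3.280000) = 37.569152 (opposite signs)
step 1: m = 2.048000, f(m) = 5.056495 > 0 → root in [0.816000, 2.048000]
step 2: m = 1.432000, f(m) = -3.504466 < 0 → root in [1.432000, 2.048000]
Midpoint of [1.432000, 2.048000] = 1.740000

1.74000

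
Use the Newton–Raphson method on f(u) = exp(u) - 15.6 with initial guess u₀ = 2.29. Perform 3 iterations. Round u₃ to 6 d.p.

2.747297

f'(u) = exp(u)
u_0 = 2.290000: f = -5.725062, f' = 9.874938 → u_1 = 2.290000 - (-5.725062)/(9.874938) = 2.869757
u_1 = 2.869757: f = 2.032729, f' = 17.632729 → u_2 = 2.869757 - (2.032729)/(17.632729) = 2.754475
u_2 = 2.754475: f = 0.112793, f' = 15.712793 → u_3 = 2.754475 - (0.112793)/(15.712793) = 2.747297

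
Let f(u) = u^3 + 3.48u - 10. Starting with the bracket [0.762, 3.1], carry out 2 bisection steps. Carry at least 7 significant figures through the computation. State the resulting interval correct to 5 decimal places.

[1.34650, 1.93100]

f(0.762000) = -6.905789, f(3.100000) = 30.579000 (opposite signs)
step 1: m = 1.931000, f(m) = 3.920117 > 0 → root in [0.762000, 1.931000]
step 2: m = 1.346500, f(m) = -2.872892 < 0 → root in [1.346500, 1.931000]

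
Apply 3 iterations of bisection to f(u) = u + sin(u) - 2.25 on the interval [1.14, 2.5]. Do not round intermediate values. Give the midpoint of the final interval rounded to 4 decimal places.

f(1.140000) = -0.201367, f(2.500000) = 0.848472 (opposite signs)
step 1: m = 1.820000, f(m) = 0.539109 > 0 → root in [1.140000, 1.820000]
step 2: m = 1.480000, f(m) = 0.225881 > 0 → root in [1.140000, 1.480000]
step 3: m = 1.310000, f(m) = 0.026185 > 0 → root in [1.140000, 1.310000]
Midpoint of [1.140000, 1.310000] = 1.225000

1.2250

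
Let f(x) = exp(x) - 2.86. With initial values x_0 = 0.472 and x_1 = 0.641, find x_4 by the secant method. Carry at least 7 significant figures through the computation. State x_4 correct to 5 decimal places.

Secant update: x_(k+1) = x_k − f(x_k)·(x_k − x_(k-1))/(f(x_k) − f(x_(k-1))).
f(x_0) = -1.256803, f(x_1) = -0.961622
x_2 = 0.641000 - (-0.961622)·(0.641000 - 0.472000)/(-0.961622 - (-1.256803)) = 1.191557; f(x_2) = 0.432205
x_3 = 1.191557 - (0.432205)·(1.191557 - 0.641000)/(0.432205 - (-0.961622)) = 1.020838; f(x_3) = -0.084481
x_4 = 1.020838 - (-0.084481)·(1.020838 - 1.191557)/(-0.084481 - (0.432205)) = 1.048751; f(x_4) = -0.005915

1.04875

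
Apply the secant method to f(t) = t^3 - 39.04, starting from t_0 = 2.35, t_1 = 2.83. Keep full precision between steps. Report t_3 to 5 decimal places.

3.34863

f(t_0) = -26.062125, f(t_1) = -16.374813
t_2 = 2.830000 - (-16.374813)·(2.830000 - 2.350000)/(-16.374813 - (-26.062125)) = 3.641361; f(t_2) = 9.242675
t_3 = 3.641361 - (9.242675)·(3.641361 - 2.830000)/(9.242675 - (-16.374813)) = 3.348626; f(t_3) = -1.490872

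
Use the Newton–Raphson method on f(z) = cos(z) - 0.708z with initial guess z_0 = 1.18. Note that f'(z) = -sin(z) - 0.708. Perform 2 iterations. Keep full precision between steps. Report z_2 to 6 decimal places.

Newton update: z ← z − f(z)/f'(z).
z_0 = 1.180000: f = -0.454515, f' = -1.632606 → z_1 = 1.180000 - (-0.454515)/(-1.632606) = 0.901601
z_1 = 0.901601: f = -0.017979, f' = -1.492321 → z_2 = 0.901601 - (-0.017979)/(-1.492321) = 0.889554

0.889554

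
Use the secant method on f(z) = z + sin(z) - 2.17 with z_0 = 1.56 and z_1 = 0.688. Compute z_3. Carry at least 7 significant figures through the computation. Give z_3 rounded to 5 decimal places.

1.23679

f(z_0) = 0.389942, f(z_1) = -0.847007
z_2 = 0.688000 - (-0.847007)·(0.688000 - 1.560000)/(-0.847007 - (0.389942)) = 1.285106; f(z_2) = 0.074574
z_3 = 1.285106 - (0.074574)·(1.285106 - 0.688000)/(0.074574 - (-0.847007)) = 1.236789; f(z_3) = 0.011525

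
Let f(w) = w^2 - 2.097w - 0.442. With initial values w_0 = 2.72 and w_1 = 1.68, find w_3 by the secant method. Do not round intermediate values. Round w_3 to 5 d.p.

2.32951

f(w_0) = 1.252560, f(w_1) = -1.142560
w_2 = 1.680000 - (-1.142560)·(1.680000 - 2.720000)/(-1.142560 - (1.252560)) = 2.176118; f(w_2) = -0.269830
w_3 = 2.176118 - (-0.269830)·(2.176118 - 1.680000)/(-0.269830 - (-1.142560)) = 2.329507; f(w_3) = 0.099627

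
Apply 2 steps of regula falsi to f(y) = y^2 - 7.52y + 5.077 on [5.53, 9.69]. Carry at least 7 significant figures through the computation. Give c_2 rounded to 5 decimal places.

f(5.530000) = -5.927700, f(9.690000) = 26.104300
step 1: c = 6.299831, f(c) = -2.609858 < 0 → new bracket [6.299831, 9.690000]
step 2: c = 6.607967, f(c) = -0.949685 < 0 → new bracket [6.607967, 9.690000]

6.60797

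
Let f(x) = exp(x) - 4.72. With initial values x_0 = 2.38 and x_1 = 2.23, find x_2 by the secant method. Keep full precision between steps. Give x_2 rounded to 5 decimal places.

f(x_0) = 6.084903, f(x_1) = 4.579866
x_2 = 2.230000 - (4.579866)·(2.230000 - 2.380000)/(4.579866 - (6.084903)) = 1.773546; f(x_2) = 1.171709

1.77355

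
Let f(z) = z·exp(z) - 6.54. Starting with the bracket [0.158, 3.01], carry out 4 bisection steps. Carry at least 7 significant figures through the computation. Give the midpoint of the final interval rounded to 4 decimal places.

1.4949

f(0.158000) = -6.354956, f(3.010000) = 54.525074 (opposite signs)
step 1: m = 1.584000, f(m) = 1.181073 > 0 → root in [0.158000, 1.584000]
step 2: m = 0.871000, f(m) = -4.458921 < 0 → root in [0.871000, 1.584000]
step 3: m = 1.227500, f(m) = -2.350927 < 0 → root in [1.227500, 1.584000]
step 4: m = 1.405750, f(m) = -0.806530 < 0 → root in [1.405750, 1.584000]
Midpoint of [1.405750, 1.584000] = 1.494875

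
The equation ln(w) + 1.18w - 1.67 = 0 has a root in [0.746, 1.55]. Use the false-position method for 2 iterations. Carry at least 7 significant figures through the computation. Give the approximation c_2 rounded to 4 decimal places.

1.2386

f(0.746000) = -1.082750, f(1.550000) = 0.597255
step 1: c = 1.264172, f(c) = 0.056140 > 0 → new bracket [0.746000, 1.264172]
step 2: c = 1.238629, f(c) = 0.005588 > 0 → new bracket [0.746000, 1.238629]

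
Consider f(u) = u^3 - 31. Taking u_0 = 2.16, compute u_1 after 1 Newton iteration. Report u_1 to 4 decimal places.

f'(u) = 3u^2
u_0 = 2.160000: f = -20.922304, f' = 13.996800 → u_1 = 2.160000 - (-20.922304)/(13.996800) = 3.654792

3.6548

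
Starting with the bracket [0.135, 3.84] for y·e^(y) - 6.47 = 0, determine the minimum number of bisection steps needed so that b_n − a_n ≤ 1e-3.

12

Initial width b − a = 3.84 − 0.135 = 3.705000.
After n steps the width is (b−a)/2^n; need (b−a)/2^n ≤ 1e-3.
So n ≥ log₂(3.705000/1e-3) = log₂(3705.0000) ≈ 11.8553.
Hence n = 12.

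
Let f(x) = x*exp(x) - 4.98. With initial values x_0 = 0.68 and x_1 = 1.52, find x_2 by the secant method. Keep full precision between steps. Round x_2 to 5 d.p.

1.22493

f(x_0) = -3.637763, f(x_1) = 1.969782
x_2 = 1.520000 - (1.969782)·(1.520000 - 0.680000)/(1.969782 - (-3.637763)) = 1.224930; f(x_2) = -0.810425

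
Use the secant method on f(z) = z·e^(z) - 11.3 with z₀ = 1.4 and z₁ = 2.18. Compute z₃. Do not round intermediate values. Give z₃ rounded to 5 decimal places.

Secant update: z_(k+1) = z_k − f(z_k)·(z_k − z_(k-1))/(f(z_k) − f(z_(k-1))).
f(z_0) = -5.622720, f(z_1) = 7.984948
z_2 = 2.180000 - (7.984948)·(2.180000 - 1.400000)/(7.984948 - (-5.622720)) = 1.722298; f(z_2) = -1.659652
z_3 = 1.722298 - (-1.659652)·(1.722298 - 2.180000)/(-1.659652 - (7.984948)) = 1.801060; f(z_3) = -0.392672

1.80106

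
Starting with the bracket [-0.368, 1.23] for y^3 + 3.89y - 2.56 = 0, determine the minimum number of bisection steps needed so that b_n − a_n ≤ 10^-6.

Initial width b − a = 1.23 − -0.368 = 1.598000.
After n steps the width is (b−a)/2^n; need (b−a)/2^n ≤ 10^-6.
So n ≥ log₂(1.598000/10^-6) = log₂(1598000.0000) ≈ 20.6078.
Hence n = 21.

21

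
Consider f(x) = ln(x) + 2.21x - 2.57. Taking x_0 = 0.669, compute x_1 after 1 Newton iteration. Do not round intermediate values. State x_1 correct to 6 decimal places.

1.072124

Newton update: x ← x − f(x)/f'(x).
f'(x) = 1/x + 2.21
x_0 = 0.669000: f = -1.493481, f' = 3.704768 → x_1 = 0.669000 - (-1.493481)/(3.704768) = 1.072124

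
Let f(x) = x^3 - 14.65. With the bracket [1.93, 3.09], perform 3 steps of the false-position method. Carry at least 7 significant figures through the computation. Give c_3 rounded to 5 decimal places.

False-position update: c = (a·f(b) − b·f(a))/(f(b) − f(a)); replace the endpoint whose sign matches f(c).
f(1.930000) = -7.460943, f(3.090000) = 14.853629
step 1: c = 2.317849, f(c) = -2.197526 < 0 → new bracket [2.317849, 3.090000]
step 2: c = 2.417363, f(c) = -0.523792 < 0 → new bracket [2.417363, 3.090000]
step 3: c = 2.440275, f(c) = -0.118311 < 0 → new bracket [2.440275, 3.090000]

2.44027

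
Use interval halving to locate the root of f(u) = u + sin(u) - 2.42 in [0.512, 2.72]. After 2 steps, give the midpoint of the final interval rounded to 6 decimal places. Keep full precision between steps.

1.340000

f(0.512000) = -1.418078, f(2.720000) = 0.709214 (opposite signs)
step 1: m = 1.616000, f(m) = 0.194978 > 0 → root in [0.512000, 1.616000]
step 2: m = 1.064000, f(m) = -0.481696 < 0 → root in [1.064000, 1.616000]
Midpoint of [1.064000, 1.616000] = 1.340000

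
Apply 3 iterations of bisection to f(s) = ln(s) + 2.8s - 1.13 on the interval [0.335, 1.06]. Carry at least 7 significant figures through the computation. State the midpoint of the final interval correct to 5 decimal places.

0.56156

f(0.335000) = -1.285625, f(1.060000) = 1.896269 (opposite signs)
step 1: m = 0.697500, f(m) = 0.462747 > 0 → root in [0.335000, 0.697500]
step 2: m = 0.516250, f(m) = -0.345664 < 0 → root in [0.516250, 0.697500]
step 3: m = 0.606875, f(m) = 0.069818 > 0 → root in [0.516250, 0.606875]
Midpoint of [0.516250, 0.606875] = 0.561562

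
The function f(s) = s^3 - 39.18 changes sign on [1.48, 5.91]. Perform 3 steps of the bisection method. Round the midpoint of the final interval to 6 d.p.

f(1.480000) = -35.938208, f(5.910000) = 167.245071 (opposite signs)
step 1: m = 3.695000, f(m) = 11.267927 > 0 → root in [1.480000, 3.695000]
step 2: m = 2.587500, f(m) = -21.856283 < 0 → root in [2.587500, 3.695000]
step 3: m = 3.141250, f(m) = -8.183868 < 0 → root in [3.141250, 3.695000]
Midpoint of [3.141250, 3.695000] = 3.418125

3.418125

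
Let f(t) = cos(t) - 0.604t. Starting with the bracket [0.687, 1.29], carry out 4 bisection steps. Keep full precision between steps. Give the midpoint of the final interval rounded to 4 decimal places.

f(0.687000) = 0.358204, f(1.290000) = -0.502039 (opposite signs)
step 1: m = 0.988500, f(m) = -0.047111 < 0 → root in [0.687000, 0.988500]
step 2: m = 0.837750, f(m) = 0.163136 > 0 → root in [0.837750, 0.988500]
step 3: m = 0.913125, f(m) = 0.059748 > 0 → root in [0.913125, 0.988500]
step 4: m = 0.950813, f(m) = 0.006731 > 0 → root in [0.950813, 0.988500]
Midpoint of [0.950813, 0.988500] = 0.969656

0.9697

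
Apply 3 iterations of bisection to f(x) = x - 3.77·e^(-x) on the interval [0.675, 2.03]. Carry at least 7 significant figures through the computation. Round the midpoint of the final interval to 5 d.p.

f(0.675000) = -1.244520, f(2.030000) = 1.534865 (opposite signs)
step 1: m = 1.352500, f(m) = 0.377605 > 0 → root in [0.675000, 1.352500]
step 2: m = 1.013750, f(m) = -0.354216 < 0 → root in [1.013750, 1.352500]
step 3: m = 1.183125, f(m) = 0.028299 > 0 → root in [1.013750, 1.183125]
Midpoint of [1.013750, 1.183125] = 1.098437

1.09844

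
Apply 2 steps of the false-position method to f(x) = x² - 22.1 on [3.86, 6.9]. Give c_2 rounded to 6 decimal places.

f(3.860000) = -7.200400, f(6.900000) = 25.510000
step 1: c = 4.529182, f(c) = -1.586509 < 0 → new bracket [4.529182, 6.900000]
step 2: c = 4.667994, f(c) = -0.309829 < 0 → new bracket [4.667994, 6.900000]

4.667994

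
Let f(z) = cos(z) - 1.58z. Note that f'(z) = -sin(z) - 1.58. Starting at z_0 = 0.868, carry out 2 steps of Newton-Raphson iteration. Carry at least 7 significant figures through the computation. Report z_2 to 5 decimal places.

0.54221

z_0 = 0.868000: f = -0.725086, f' = -2.343038 → z_1 = 0.868000 - (-0.725086)/(-2.343038) = 0.558536
z_1 = 0.558536: f = -0.034455, f' = -2.109945 → z_2 = 0.558536 - (-0.034455)/(-2.109945) = 0.542206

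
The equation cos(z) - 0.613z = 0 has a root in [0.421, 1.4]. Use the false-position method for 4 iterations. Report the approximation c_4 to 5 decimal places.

False-position update: c = (a·f(b) − b·f(a))/(f(b) − f(a)); replace the endpoint whose sign matches f(c).
f(0.421000) = 0.654608, f(1.400000) = -0.688233
step 1: c = 0.898243, f(c) = 0.072363 > 0 → new bracket [0.898243, 1.400000]
step 2: c = 0.945980, f(c) = 0.005063 > 0 → new bracket [0.945980, 1.400000]
step 3: c = 0.949295, f(c) = 0.000338 > 0 → new bracket [0.949295, 1.400000]
step 4: c = 0.949517, f(c) = 0.000023 > 0 → new bracket [0.949517, 1.400000]

0.94952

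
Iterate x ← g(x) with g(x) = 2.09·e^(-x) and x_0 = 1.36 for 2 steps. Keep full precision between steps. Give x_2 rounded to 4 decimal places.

1.2223

x_1 = g(1.360000) = 0.536421
x_2 = g(0.536421) = 1.222311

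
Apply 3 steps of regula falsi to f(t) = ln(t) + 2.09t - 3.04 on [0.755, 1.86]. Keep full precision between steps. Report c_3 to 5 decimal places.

1.32144

False-position update: c = (a·f(b) − b·f(a))/(f(b) − f(a)); replace the endpoint whose sign matches f(c).
f(0.755000) = -1.743088, f(1.860000) = 1.467976
step 1: c = 1.354836, f(c) = 0.095288 > 0 → new bracket [0.755000, 1.354836]
step 2: c = 1.323745, f(c) = 0.007092 > 0 → new bracket [0.755000, 1.323745]
step 3: c = 1.321440, f(c) = 0.000533 > 0 → new bracket [0.755000, 1.321440]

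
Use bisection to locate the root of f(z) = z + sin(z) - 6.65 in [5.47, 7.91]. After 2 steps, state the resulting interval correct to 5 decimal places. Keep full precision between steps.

f(5.470000) = -1.906480, f(7.910000) = 2.258431 (opposite signs)
step 1: m = 6.690000, f(m) = 0.435686 > 0 → root in [5.470000, 6.690000]
step 2: m = 6.080000, f(m) = -0.771790 < 0 → root in [6.080000, 6.690000]

[6.08000, 6.69000]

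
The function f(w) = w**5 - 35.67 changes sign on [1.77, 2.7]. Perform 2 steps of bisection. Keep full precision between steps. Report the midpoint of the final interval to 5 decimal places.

f(1.770000) = -18.297340, f(2.700000) = 107.819070 (opposite signs)
step 1: m = 2.235000, f(m) = 20.098330 > 0 → root in [1.770000, 2.235000]
step 2: m = 2.002500, f(m) = -3.469499 < 0 → root in [2.002500, 2.235000]
Midpoint of [2.002500, 2.235000] = 2.118750

2.11875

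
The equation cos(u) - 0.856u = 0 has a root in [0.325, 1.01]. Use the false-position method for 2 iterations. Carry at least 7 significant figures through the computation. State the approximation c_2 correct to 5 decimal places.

f(0.325000) = 0.669451, f(1.010000) = -0.332699
step 1: c = 0.782590, f(c) = 0.039193 > 0 → new bracket [0.782590, 1.010000]
step 2: c = 0.806556, f(c) = 0.001577 > 0 → new bracket [0.806556, 1.010000]

0.80656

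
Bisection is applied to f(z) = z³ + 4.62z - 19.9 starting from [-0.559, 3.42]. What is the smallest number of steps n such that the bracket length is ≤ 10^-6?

22

Initial width b − a = 3.42 − -0.559 = 3.979000.
After n steps the width is (b−a)/2^n; need (b−a)/2^n ≤ 10^-6.
So n ≥ log₂(3.979000/10^-6) = log₂(3979000.0000) ≈ 21.9240.
Hence n = 22.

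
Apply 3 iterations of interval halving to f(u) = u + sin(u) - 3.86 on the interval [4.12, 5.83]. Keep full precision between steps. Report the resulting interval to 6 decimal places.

[4.761250, 4.975000]

f(4.120000) = -0.569609, f(5.830000) = 1.532168 (opposite signs)
step 1: m = 4.975000, f(m) = 0.149285 > 0 → root in [4.120000, 4.975000]
step 2: m = 4.547500, f(m) = -0.298937 < 0 → root in [4.547500, 4.975000]
step 3: m = 4.761250, f(m) = -0.097557 < 0 → root in [4.761250, 4.975000]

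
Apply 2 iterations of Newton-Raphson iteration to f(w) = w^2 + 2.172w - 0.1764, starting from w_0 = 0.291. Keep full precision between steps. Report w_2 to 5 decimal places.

f'(w) = 2w + 2.172
w_0 = 0.291000: f = 0.540333, f' = 2.754000 → w_1 = 0.291000 - (0.540333)/(2.754000) = 0.094801
w_1 = 0.094801: f = 0.038494, f' = 2.361601 → w_2 = 0.094801 - (0.038494)/(2.361601) = 0.078501

0.07850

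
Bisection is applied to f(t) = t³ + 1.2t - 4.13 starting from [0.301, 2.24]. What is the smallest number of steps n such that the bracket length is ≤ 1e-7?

Initial width b − a = 2.24 − 0.301 = 1.939000.
After n steps the width is (b−a)/2^n; need (b−a)/2^n ≤ 1e-7.
So n ≥ log₂(1.939000/1e-7) = log₂(19390000.0000) ≈ 24.2088.
Hence n = 25.

25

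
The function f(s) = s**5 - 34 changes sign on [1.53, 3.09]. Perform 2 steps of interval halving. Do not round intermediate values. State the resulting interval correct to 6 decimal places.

f(1.530000) = -25.615886, f(3.090000) = 247.703600 (opposite signs)
step 1: m = 2.310000, f(m) = 31.774855 > 0 → root in [1.530000, 2.310000]
step 2: m = 1.920000, f(m) = -7.908074 < 0 → root in [1.920000, 2.310000]

[1.920000, 2.310000]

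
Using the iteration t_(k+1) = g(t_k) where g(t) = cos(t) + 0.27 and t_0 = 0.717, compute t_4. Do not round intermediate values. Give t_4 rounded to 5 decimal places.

0.83221

t_1 = g(0.717000) = 1.023780
t_2 = g(1.023780) = 0.790141
t_3 = g(0.790141) = 0.973745
t_4 = g(0.973745) = 0.832206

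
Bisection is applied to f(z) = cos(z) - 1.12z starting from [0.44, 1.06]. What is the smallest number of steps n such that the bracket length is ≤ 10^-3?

10

Initial width b − a = 1.06 − 0.44 = 0.620000.
After n steps the width is (b−a)/2^n; need (b−a)/2^n ≤ 10^-3.
So n ≥ log₂(0.620000/10^-3) = log₂(620.0000) ≈ 9.2761.
Hence n = 10.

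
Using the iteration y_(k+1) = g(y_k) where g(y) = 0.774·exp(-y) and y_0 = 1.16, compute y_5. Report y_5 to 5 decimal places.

y_1 = g(1.160000) = 0.242638
y_2 = g(0.242638) = 0.607246
y_3 = g(0.607246) = 0.421713
y_4 = g(0.421713) = 0.507684
y_5 = g(0.507684) = 0.465861

0.46586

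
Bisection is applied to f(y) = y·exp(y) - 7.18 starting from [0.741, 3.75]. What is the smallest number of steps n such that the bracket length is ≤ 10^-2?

9

Initial width b − a = 3.75 − 0.741 = 3.009000.
After n steps the width is (b−a)/2^n; need (b−a)/2^n ≤ 10^-2.
So n ≥ log₂(3.009000/10^-2) = log₂(300.9000) ≈ 8.2331.
Hence n = 9.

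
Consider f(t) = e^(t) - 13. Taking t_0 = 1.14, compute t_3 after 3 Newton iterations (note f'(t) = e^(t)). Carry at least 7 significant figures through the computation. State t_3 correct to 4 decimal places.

Newton update: t ← t − f(t)/f'(t).
t_0 = 1.140000: f = -9.873232, f' = 3.126768 → t_1 = 1.140000 - (-9.873232)/(3.126768) = 4.297647
t_1 = 4.297647: f = 60.526603, f' = 73.526603 → t_2 = 4.297647 - (60.526603)/(73.526603) = 3.474454
t_2 = 3.474454: f = 19.280200, f' = 32.280200 → t_3 = 3.474454 - (19.280200)/(32.280200) = 2.877178

2.8772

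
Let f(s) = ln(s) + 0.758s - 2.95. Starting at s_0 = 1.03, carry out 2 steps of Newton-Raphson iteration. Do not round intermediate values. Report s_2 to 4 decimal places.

2.6116

f'(s) = 1/s + 0.758
s_0 = 1.030000: f = -2.139701, f' = 1.728874 → s_1 = 1.030000 - (-2.139701)/(1.728874) = 2.267627
s_1 = 2.267627: f = -0.412405, f' = 1.198990 → s_2 = 2.267627 - (-0.412405)/(1.198990) = 2.611587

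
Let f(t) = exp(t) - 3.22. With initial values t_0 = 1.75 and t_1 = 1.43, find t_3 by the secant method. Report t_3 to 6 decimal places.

1.177519

f(t_0) = 2.534603, f(t_1) = 0.958699
t_2 = 1.430000 - (0.958699)·(1.430000 - 1.750000)/(0.958699 - (2.534603)) = 1.235328; f(t_2) = 0.219508
t_3 = 1.235328 - (0.219508)·(1.235328 - 1.430000)/(0.219508 - (0.958699)) = 1.177519; f(t_3) = 0.026311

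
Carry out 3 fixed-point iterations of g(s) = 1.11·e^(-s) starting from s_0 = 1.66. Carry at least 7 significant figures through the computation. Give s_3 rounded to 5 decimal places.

0.45183

s_1 = g(1.660000) = 0.211054
s_2 = g(0.211054) = 0.898800
s_3 = g(0.898800) = 0.451834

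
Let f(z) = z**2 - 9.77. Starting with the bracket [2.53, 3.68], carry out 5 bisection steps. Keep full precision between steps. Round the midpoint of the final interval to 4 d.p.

f(2.530000) = -3.369100, f(3.680000) = 3.772400 (opposite signs)
step 1: m = 3.105000, f(m) = -0.128975 < 0 → root in [3.105000, 3.680000]
step 2: m = 3.392500, f(m) = 1.739056 > 0 → root in [3.105000, 3.392500]
step 3: m = 3.248750, f(m) = 0.784377 > 0 → root in [3.105000, 3.248750]
step 4: m = 3.176875, f(m) = 0.322535 > 0 → root in [3.105000, 3.176875]
step 5: m = 3.140937, f(m) = 0.095488 > 0 → root in [3.105000, 3.140937]
Midpoint of [3.105000, 3.140937] = 3.122969

3.1230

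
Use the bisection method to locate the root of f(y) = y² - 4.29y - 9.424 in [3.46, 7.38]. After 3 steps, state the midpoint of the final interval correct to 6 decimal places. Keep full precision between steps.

f(3.460000) = -12.295800, f(7.380000) = 13.380200 (opposite signs)
step 1: m = 5.420000, f(m) = -3.299400 < 0 → root in [5.420000, 7.380000]
step 2: m = 6.400000, f(m) = 4.080000 > 0 → root in [5.420000, 6.400000]
step 3: m = 5.910000, f(m) = 0.150200 > 0 → root in [5.420000, 5.910000]
Midpoint of [5.420000, 5.910000] = 5.665000

5.665000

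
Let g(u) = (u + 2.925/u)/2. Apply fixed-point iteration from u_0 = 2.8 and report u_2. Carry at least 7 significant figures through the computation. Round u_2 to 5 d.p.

u_1 = g(2.800000) = 1.922321
u_2 = g(1.922321) = 1.721960

1.72196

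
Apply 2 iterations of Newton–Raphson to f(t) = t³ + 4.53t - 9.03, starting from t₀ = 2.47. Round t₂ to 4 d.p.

f'(t) = 3t² + 4.53
t_0 = 2.470000: f = 17.228323, f' = 22.832700 → t_1 = 2.470000 - (17.228323)/(22.832700) = 1.715454
t_1 = 1.715454: f = 3.789214, f' = 13.358347 → t_2 = 1.715454 - (3.789214)/(13.358347) = 1.431795

1.4318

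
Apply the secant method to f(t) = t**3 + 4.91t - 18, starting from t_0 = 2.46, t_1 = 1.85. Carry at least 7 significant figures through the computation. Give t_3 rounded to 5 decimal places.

2.01202

f(t_0) = 8.965536, f(t_1) = -2.584875
t_2 = 1.850000 - (-2.584875)·(1.850000 - 2.460000)/(-2.584875 - (8.965536)) = 1.986512; f(t_2) = -0.406987
t_3 = 1.986512 - (-0.406987)·(1.986512 - 1.850000)/(-0.406987 - (-2.584875)) = 2.012023; f(t_3) = 0.024174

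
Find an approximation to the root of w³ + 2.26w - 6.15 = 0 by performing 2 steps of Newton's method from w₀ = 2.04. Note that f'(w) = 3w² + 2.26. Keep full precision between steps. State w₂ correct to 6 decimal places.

1.438482

w_0 = 2.040000: f = 6.950064, f' = 14.744800 → w_1 = 2.040000 - (6.950064)/(14.744800) = 1.568643
w_1 = 1.568643: f = 1.255001, f' = 9.641923 → w_2 = 1.568643 - (1.255001)/(9.641923) = 1.438482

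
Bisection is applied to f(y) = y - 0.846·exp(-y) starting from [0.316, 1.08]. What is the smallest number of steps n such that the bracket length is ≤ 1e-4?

Initial width b − a = 1.08 − 0.316 = 0.764000.
After n steps the width is (b−a)/2^n; need (b−a)/2^n ≤ 1e-4.
So n ≥ log₂(0.764000/1e-4) = log₂(7640.0000) ≈ 12.8994.
Hence n = 13.

13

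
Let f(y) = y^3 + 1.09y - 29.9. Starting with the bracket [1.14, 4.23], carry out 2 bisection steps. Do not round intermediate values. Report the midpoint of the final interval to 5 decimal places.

3.07125

f(1.140000) = -27.175856, f(4.230000) = 50.397667 (opposite signs)
step 1: m = 2.685000, f(m) = -7.616581 < 0 → root in [2.685000, 4.230000]
step 2: m = 3.457500, f(m) = 15.200689 > 0 → root in [2.685000, 3.457500]
Midpoint of [2.685000, 3.457500] = 3.071250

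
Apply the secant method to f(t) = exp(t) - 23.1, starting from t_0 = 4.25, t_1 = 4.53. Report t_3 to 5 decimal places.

3.40991

Secant update: t_(k+1) = t_k − f(t_k)·(t_k − t_(k-1))/(f(t_k) − f(t_(k-1))).
f(t_0) = 47.005412, f(t_1) = 69.658561
t_2 = 4.530000 - (69.658561)·(4.530000 - 4.250000)/(69.658561 - (47.005412)) = 3.668998; f(t_2) = 16.112611
t_3 = 3.668998 - (16.112611)·(3.668998 - 4.530000)/(16.112611 - (69.658561)) = 3.409913; f(t_3) = 7.162606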